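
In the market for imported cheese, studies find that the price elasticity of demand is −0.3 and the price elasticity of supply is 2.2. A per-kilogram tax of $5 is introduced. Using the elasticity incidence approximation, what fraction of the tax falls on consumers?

Consumers' share ≈ 0.88.

Incidence ratio: consumers' share ≈ εs / (εs + |εd|) = 2.2 / (2.2 + 0.3) = 0.88.
Supply is the more elastic side, so consumers bear the larger share.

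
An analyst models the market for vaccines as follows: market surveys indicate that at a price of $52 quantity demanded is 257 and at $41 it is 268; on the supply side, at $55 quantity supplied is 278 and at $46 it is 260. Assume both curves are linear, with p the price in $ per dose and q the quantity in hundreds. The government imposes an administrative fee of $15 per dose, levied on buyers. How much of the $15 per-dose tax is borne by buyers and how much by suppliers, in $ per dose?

Demand slope: (268 − 257)/(41 − 52) = -1, so qd = 309 − p.
Supply slope: (260 − 278)/(46 − 55) = 2, so qs = 2p + 168.
Without the tax, 309 − p = 2p + 168 gives 3p = 141, so p* = $47 and q* = 262.
With the tax collected from buyers, demand (in seller-price terms) shifts: qd = 309 − (p + 15).
Solving gives q = 252 with buyers paying $57 and suppliers receiving $42 (the $15 wedge).
Burden on buyers: $10; on suppliers: $5. (They sum to $15.)
The less price-elastic side of the market bears the larger share of a per-unit tax.

Buyers bear $10 per dose; suppliers bear $5 per dose.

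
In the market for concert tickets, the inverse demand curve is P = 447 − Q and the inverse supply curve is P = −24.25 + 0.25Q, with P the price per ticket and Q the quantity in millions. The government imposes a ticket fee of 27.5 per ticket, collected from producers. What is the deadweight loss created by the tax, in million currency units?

Deadweight loss = 302.5 million.

Rewrite in direct form: Qd = 447 − P and Qs = 4P + 97.
Without the tax, 447 − P = 4P + 97 gives 5P = 350, so P* = 70 and Q* = 377.
With the tax collected from producers, supply shifts: Qs = 4(P − 27.5) + 97.
New equilibrium: buyers pay 92, producers receive 64.5, Q = 355. (Wedge: Pb − Ps = 27.5.)
Quantity falls by |ΔQ| = |377 − 355| = 22.
DWL = ½ · t · |ΔQ| = ½ · 27.5 · 22 = 302.5.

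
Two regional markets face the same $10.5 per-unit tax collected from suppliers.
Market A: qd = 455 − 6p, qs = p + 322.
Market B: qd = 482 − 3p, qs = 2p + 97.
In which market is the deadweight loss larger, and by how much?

Market B, by $18.9.

Market A: pre-tax p* = $19, q* = 341; post-tax q = 332; deadweight loss = $47.25.
Market B: pre-tax p* = $77, q* = 251; post-tax q = 238.4; deadweight loss = $66.15.
Difference: $47.25 vs $66.15 → market B is larger by $18.9.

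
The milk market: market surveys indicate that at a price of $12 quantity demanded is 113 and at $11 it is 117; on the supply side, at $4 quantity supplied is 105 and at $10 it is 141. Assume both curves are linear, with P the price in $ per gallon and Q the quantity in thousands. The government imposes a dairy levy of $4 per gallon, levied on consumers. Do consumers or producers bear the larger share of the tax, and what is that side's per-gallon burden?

Consumers bear the larger share: $2.4 per gallon.

Demand slope: (117 − 113)/(11 − 12) = -4, so Qd = 161 − 4P.
Supply slope: (141 − 105)/(10 − 4) = 6, so Qs = 6P + 81.
Without the tax, 161 − 4P = 6P + 81 gives 10P = 80, so P* = $8 and Q* = 129.
With the tax collected from consumers, demand (in seller-price terms) shifts: Qd = 161 − 4(P + 4).
New equilibrium: consumers pay $10.4, producers receive $6.4, Q = 119.4. (Wedge: Pb − Ps = 4.)
Per-gallon burden: consumers $2.4, producers $1.6.
Consumers take the larger share because demand is less price-elastic here (demand slope 4 vs supply slope 6).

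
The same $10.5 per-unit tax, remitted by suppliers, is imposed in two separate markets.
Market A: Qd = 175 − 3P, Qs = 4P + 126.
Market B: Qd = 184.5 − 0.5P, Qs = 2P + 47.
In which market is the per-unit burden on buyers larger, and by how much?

Market B, by $2.4.

Market A: pre-tax P* = $7, Q* = 154; post-tax Q = 136; per-unit burden on buyers = $6.
Market B: pre-tax P* = $55, Q* = 157; post-tax Q = 152.8; per-unit burden on buyers = $8.4.
Difference: $6 vs $8.4 → market B is larger by $2.4.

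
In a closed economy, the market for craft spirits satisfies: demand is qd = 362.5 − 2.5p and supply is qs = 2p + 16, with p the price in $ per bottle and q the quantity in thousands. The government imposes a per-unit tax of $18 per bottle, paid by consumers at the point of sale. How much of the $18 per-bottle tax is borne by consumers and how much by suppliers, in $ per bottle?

Consumers bear $8 per bottle; suppliers bear $10 per bottle.

Without the tax, 362.5 − 2.5p = 2p + 16 gives 4.5p = 346.5, so p* = $77 and q* = 170.
With the tax collected from consumers, demand (in seller-price terms) shifts: qd = 362.5 − 2.5(p + 18).
New equilibrium: consumers pay $85, suppliers receive $67, q = 150. (Wedge: pb − ps = 18.)
Burden on consumers: $8; on suppliers: $10. (They sum to $18.)
The less price-elastic side of the market bears the larger share of a per-unit tax.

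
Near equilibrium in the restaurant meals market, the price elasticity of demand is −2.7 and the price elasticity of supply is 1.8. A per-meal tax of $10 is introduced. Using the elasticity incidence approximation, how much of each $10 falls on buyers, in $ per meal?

Incidence ratio: buyers' share ≈ εs / (εs + |εd|) = 1.8 / (1.8 + 2.7) = 0.4.
So buyers bear ≈ 0.4 × $10 = $4; suppliers bear $6.

Buyers bear ≈ $4 per meal.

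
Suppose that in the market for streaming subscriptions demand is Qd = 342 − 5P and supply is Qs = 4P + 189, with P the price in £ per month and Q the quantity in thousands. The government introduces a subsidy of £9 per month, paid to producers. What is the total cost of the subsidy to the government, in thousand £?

Government outlay = £2493 thousand.

Without the subsidy, 342 − 5P = 4P + 189 gives 9P = 153, so P* = £17 and Q* = 257.
With a per-unit subsidy paid to producers, each receives P + 9 per unit sold, so supply becomes Qs = 4(P + 9) + 189.
New equilibrium: buyers pay £13, producers receive £22, Q = 277. (Wedge: Pb − Ps = −9.)
Outlay = t · Q = 9 · 277 = £2493.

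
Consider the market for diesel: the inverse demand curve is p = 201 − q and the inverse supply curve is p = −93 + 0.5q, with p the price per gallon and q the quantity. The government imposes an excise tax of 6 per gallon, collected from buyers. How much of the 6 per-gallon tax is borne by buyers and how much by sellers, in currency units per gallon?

Rewrite in direct form: qd = 201 − p and qs = 2p + 186.
Without the tax, 201 − p = 2p + 186 gives 3p = 15, so p* = 5 and q* = 196.
With the tax collected from buyers, demand (in seller-price terms) shifts: qd = 201 − (p + 6).
Solving gives q = 192 with buyers paying 9 and sellers receiving 3 (the 6 wedge).
Burden on buyers: 4; on sellers: 2. (They sum to 6.)
The less price-elastic side of the market bears the larger share of a per-unit tax.

Buyers bear 4 per gallon; sellers bear 2 per gallon.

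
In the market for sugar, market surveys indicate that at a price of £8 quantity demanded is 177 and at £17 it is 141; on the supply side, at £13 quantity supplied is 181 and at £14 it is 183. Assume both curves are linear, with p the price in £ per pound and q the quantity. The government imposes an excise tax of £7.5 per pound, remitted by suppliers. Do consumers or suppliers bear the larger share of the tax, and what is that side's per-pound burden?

Suppliers bear the larger share: £5 per pound.

Demand slope: (141 − 177)/(17 − 8) = -4, so qd = 209 − 4p.
Supply slope: (183 − 181)/(14 − 13) = 2, so qs = 2p + 155.
Without the tax, 209 − 4p = 2p + 155 gives 6p = 54, so p* = £9 and q* = 173.
With the tax collected from suppliers, supply shifts: qs = 2(p − 7.5) + 155.
Solving gives q = 163 with consumers paying £11.5 and suppliers receiving £4 (the £7.5 wedge).
Per-pound burden: consumers £2.5, suppliers £5.
Suppliers take the larger share because supply is less price-elastic here (demand slope 4 vs supply slope 2).
The less price-elastic side of the market bears the larger share of a per-unit tax.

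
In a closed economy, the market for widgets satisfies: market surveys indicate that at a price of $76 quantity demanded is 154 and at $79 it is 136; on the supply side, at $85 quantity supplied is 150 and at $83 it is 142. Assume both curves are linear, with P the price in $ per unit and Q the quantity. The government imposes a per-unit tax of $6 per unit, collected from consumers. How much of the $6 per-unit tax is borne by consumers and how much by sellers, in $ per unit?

Consumers bear $2.4 per unit; sellers bear $3.6 per unit.

Demand slope: (136 − 154)/(79 − 76) = -6, so Qd = 610 − 6P.
Supply slope: (142 − 150)/(83 − 85) = 4, so Qs = 4P − 190.
Before the tax: set 610 − 6P = 4P − 190 → P* = $80, Q* = 130.
With the tax collected from consumers, demand (in seller-price terms) shifts: Qd = 610 − 6(P + 6).
New equilibrium: consumers pay $82.4, sellers receive $76.4, Q = 115.6. (Wedge: Pb − Ps = 6.)
Burden on consumers: $2.4; on sellers: $3.6. (They sum to $6.)
The less price-elastic side of the market bears the larger share of a per-unit tax.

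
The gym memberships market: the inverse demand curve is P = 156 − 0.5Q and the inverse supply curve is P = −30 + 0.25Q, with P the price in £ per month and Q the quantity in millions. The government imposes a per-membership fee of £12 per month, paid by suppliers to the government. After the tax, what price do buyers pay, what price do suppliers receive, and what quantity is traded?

Buyers pay £40; suppliers receive £28; quantity = 232.

Rewrite in direct form: Qd = 312 − 2P and Qs = 4P + 120.
Without the tax, 312 − 2P = 4P + 120 gives 6P = 192, so P* = £32 and Q* = 248.
With the tax collected from suppliers, supply shifts: Qs = 4(P − 12) + 120.
Solving gives Q = 232 with buyers paying £40 and suppliers receiving £28 (the £12 wedge).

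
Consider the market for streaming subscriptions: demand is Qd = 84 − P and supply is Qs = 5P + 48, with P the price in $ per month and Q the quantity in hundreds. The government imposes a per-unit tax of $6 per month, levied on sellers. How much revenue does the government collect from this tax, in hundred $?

Tax revenue = $438 hundred.

Before the tax: set 84 − P = 5P + 48 → P* = $6, Q* = 78.
With the tax collected from sellers, supply shifts: Qs = 5(P − 6) + 48.
New equilibrium: buyers pay $11, sellers receive $5, Q = 73. (Wedge: Pb − Ps = 6.)
Revenue = t · Q = 6 · 73 = $438.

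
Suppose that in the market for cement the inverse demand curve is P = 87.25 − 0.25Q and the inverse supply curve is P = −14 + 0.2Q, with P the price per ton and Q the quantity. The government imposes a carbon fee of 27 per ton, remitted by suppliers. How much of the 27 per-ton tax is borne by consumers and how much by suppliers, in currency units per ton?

Rewrite in direct form: Qd = 349 − 4P and Qs = 5P + 70.
Before the tax: set 349 − 4P = 5P + 70 → P* = 31, Q* = 225.
With the tax collected from suppliers, supply shifts: Qs = 5(P − 27) + 70.
New equilibrium: consumers pay 46, suppliers receive 19, Q = 165. (Wedge: Pb − Ps = 27.)
Burden on consumers: 15; on suppliers: 12. (They sum to 27.)
The less price-elastic side of the market bears the larger share of a per-unit tax.

Consumers bear 15 per ton; suppliers bear 12 per ton.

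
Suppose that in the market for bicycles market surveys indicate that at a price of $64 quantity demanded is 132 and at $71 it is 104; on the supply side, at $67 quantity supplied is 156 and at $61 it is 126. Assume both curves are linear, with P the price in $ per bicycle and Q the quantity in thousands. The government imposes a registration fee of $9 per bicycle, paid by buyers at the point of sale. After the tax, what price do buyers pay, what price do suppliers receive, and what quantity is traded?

Demand slope: (104 − 132)/(71 − 64) = -4, so Qd = 388 − 4P.
Supply slope: (126 − 156)/(61 − 67) = 5, so Qs = 5P − 179.
Before the tax: set 388 − 4P = 5P − 179 → P* = $63, Q* = 136.
With the tax collected from buyers, demand (in seller-price terms) shifts: Qd = 388 − 4(P + 9).
Solving gives Q = 116 with buyers paying $68 and suppliers receiving $59 (the $9 wedge).

Buyers pay $68; suppliers receive $59; quantity = 116.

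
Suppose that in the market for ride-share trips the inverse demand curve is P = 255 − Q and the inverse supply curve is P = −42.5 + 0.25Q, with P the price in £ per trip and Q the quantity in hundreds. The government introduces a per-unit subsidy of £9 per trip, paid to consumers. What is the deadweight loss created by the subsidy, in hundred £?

Deadweight loss = £32.4 hundred.

Inverting to Q(P) form: Qd = 255 − P; Qs = 4P + 170.
Without the subsidy, 255 − P = 4P + 170 gives 5P = 85, so P* = £17 and Q* = 238.
With a per-unit subsidy paid to consumers, each effectively pays P − 9, so demand becomes Qd = 255 − (P − 9).
New equilibrium: consumers pay £9.8, sellers receive £18.8, Q = 245.2. (Wedge: Pb − Ps = −9.)
Quantity rises by |ΔQ| = |238 − 245.2| = 7.2.
DWL = ½ · t · |ΔQ| = ½ · 9 · 7.2 = £32.4.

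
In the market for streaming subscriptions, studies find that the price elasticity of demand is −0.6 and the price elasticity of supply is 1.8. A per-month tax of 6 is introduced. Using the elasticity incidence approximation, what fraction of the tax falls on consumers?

Incidence ratio: consumers' share ≈ εs / (εs + |εd|) = 1.8 / (1.8 + 0.6) = 0.75.
Supply is the more elastic side, so consumers bear the larger share.

Consumers' share ≈ 0.75.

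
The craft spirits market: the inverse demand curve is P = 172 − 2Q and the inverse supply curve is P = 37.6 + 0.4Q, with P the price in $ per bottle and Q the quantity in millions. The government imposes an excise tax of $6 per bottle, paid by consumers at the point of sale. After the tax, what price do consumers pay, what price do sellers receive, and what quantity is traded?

Consumers pay $65; sellers receive $59; quantity = 53.5.

Inverting to Q(P) form: Qd = 86 − 0.5P; Qs = 2.5P − 94.
Without the tax, 86 − 0.5P = 2.5P − 94 gives 3P = 180, so P* = $60 and Q* = 56.
With the tax collected from consumers, demand (in seller-price terms) shifts: Qd = 86 − 0.5(P + 6).
New equilibrium: consumers pay $65, sellers receive $59, Q = 53.5. (Wedge: Pb − Ps = 6.)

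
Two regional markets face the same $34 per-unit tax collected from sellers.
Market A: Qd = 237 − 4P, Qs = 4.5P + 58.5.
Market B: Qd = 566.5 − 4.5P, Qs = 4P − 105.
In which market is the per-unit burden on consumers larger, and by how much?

Market A, by $2.

Market A: pre-tax P* = $21, Q* = 153; post-tax Q = 81; per-unit burden on consumers = $18.
Market B: pre-tax P* = $79, Q* = 211; post-tax Q = 139; per-unit burden on consumers = $16.
Difference: $18 vs $16 → market A is larger by $2.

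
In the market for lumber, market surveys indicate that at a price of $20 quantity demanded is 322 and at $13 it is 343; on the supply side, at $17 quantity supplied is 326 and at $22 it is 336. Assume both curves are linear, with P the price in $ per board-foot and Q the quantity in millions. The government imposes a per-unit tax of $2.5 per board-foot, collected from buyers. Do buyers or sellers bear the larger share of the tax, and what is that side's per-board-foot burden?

Sellers bear the larger share: $1.5 per board-foot.

Demand slope: (343 − 322)/(13 − 20) = -3, so Qd = 382 − 3P.
Supply slope: (336 − 326)/(22 − 17) = 2, so Qs = 2P + 292.
Before the tax: set 382 − 3P = 2P + 292 → P* = $18, Q* = 328.
With the tax collected from buyers, demand (in seller-price terms) shifts: Qd = 382 − 3(P + 2.5).
New equilibrium: buyers pay $19, sellers receive $16.5, Q = 325. (Wedge: Pb − Ps = 2.5.)
Per-board-foot burden: buyers $1, sellers $1.5.
Sellers take the larger share because supply is less price-elastic here (demand slope 3 vs supply slope 2).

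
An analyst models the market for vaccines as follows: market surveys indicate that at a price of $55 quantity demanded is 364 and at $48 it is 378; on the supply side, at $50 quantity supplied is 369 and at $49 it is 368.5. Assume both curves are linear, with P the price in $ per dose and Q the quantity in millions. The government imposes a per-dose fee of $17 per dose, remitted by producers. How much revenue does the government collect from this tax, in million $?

Demand slope: (378 − 364)/(48 − 55) = -2, so Qd = 474 − 2P.
Supply slope: (368.5 − 369)/(49 − 50) = 0.5, so Qs = 0.5P + 344.
Before the tax: set 474 − 2P = 0.5P + 344 → P* = $52, Q* = 370.
With the tax collected from producers, supply shifts: Qs = 0.5(P − 17) + 344.
Solving gives Q = 363.2 with buyers paying $55.4 and producers receiving $38.4 (the $17 wedge).
Revenue = t · Q = 17 · 363.2 = $6174.4.

Tax revenue = $6174.4 million.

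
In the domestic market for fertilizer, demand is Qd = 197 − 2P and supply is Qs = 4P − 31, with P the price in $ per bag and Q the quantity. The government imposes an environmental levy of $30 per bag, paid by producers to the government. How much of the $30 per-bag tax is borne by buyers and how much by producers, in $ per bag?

Buyers bear $20 per bag; producers bear $10 per bag.

Without the tax, 197 − 2P = 4P − 31 gives 6P = 228, so P* = $38 and Q* = 121.
With the tax collected from producers, supply shifts: Qs = 4(P − 30) − 31.
New equilibrium: buyers pay $58, producers receive $28, Q = 81. (Wedge: Pb − Ps = 30.)
Burden on buyers: $20; on producers: $10. (They sum to $30.)
The less price-elastic side of the market bears the larger share of a per-unit tax.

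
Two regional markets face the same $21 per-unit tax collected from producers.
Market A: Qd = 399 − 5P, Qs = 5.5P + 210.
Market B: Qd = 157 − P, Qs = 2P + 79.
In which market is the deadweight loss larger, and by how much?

Market A: pre-tax P* = $18, Q* = 309; post-tax Q = 254; deadweight loss = $577.5.
Market B: pre-tax P* = $26, Q* = 131; post-tax Q = 117; deadweight loss = $147.
Difference: $577.5 vs $147 → market A is larger by $430.5.

Market A, by $430.5.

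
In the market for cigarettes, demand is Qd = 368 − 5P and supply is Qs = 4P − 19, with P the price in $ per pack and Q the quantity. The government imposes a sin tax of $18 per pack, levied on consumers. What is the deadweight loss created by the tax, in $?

Without the tax, 368 − 5P = 4P − 19 gives 9P = 387, so P* = $43 and Q* = 153.
With the tax collected from consumers, demand (in seller-price terms) shifts: Qd = 368 − 5(P + 18).
Solving gives Q = 113 with consumers paying $51 and suppliers receiving $33 (the $18 wedge).
Quantity falls by |ΔQ| = |153 − 113| = 40.
DWL = ½ · t · |ΔQ| = ½ · 18 · 40 = $360.

Deadweight loss = $360.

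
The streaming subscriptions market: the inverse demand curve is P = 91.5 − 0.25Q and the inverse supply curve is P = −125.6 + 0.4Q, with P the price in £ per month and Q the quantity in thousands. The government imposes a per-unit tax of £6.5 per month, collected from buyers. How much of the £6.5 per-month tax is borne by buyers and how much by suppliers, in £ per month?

Buyers bear £2.5 per month; suppliers bear £4 per month.

Rewrite in direct form: Qd = 366 − 4P and Qs = 2.5P + 314.
Without the tax, 366 − 4P = 2.5P + 314 gives 6.5P = 52, so P* = £8 and Q* = 334.
With the tax collected from buyers, demand (in seller-price terms) shifts: Qd = 366 − 4(P + 6.5).
Solving gives Q = 324 with buyers paying £10.5 and suppliers receiving £4 (the £6.5 wedge).
Burden on buyers: £2.5; on suppliers: £4. (They sum to £6.5.)
The less price-elastic side of the market bears the larger share of a per-unit tax.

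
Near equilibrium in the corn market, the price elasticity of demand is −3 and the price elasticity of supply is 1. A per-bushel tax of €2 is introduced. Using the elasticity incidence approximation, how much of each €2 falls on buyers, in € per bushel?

Buyers bear ≈ €0.5 per bushel.

Incidence ratio: buyers' share ≈ εs / (εs + |εd|) = 1 / (1 + 3) = 0.25.
So buyers bear ≈ 0.25 × €2 = €0.5; sellers bear €1.5.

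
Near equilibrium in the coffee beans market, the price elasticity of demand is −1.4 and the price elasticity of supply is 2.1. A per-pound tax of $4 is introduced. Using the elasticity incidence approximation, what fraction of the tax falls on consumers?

Consumers' share ≈ 0.6.

Incidence ratio: consumers' share ≈ εs / (εs + |εd|) = 2.1 / (2.1 + 1.4) = 0.6.
Supply is the more elastic side, so consumers bear the larger share.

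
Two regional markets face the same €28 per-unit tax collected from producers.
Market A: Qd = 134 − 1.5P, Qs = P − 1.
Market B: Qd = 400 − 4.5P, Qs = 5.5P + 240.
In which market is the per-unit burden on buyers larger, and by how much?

Market B, by €4.2.

Market A: pre-tax P* = €54, Q* = 53; post-tax Q = 36.2; per-unit burden on buyers = €11.2.
Market B: pre-tax P* = €16, Q* = 328; post-tax Q = 258.7; per-unit burden on buyers = €15.4.
Difference: €11.2 vs €15.4 → market B is larger by €4.2.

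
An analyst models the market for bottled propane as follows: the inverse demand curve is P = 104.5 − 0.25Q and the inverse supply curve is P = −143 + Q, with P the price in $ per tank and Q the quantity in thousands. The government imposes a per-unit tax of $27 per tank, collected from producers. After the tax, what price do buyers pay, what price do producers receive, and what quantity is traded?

Buyers pay $60.4; producers receive $33.4; quantity = 176.4.

Inverting to Q(P) form: Qd = 418 − 4P; Qs = P + 143.
Before the tax: set 418 − 4P = P + 143 → P* = $55, Q* = 198.
With the tax collected from producers, supply shifts: Qs = (P − 27) + 143.
Solving gives Q = 176.4 with buyers paying $60.4 and producers receiving $33.4 (the $27 wedge).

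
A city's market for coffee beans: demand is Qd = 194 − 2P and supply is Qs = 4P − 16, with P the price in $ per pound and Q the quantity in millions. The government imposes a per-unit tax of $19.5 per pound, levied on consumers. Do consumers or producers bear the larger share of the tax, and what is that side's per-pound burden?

Consumers bear the larger share: $13 per pound.

Without the tax, 194 − 2P = 4P − 16 gives 6P = 210, so P* = $35 and Q* = 124.
With the tax collected from consumers, demand (in seller-price terms) shifts: Qd = 194 − 2(P + 19.5).
Solving gives Q = 98 with consumers paying $48 and producers receiving $28.5 (the $19.5 wedge).
Per-pound burden: consumers $13, producers $6.5.
Consumers take the larger share because demand is less price-elastic here (demand slope 2 vs supply slope 4).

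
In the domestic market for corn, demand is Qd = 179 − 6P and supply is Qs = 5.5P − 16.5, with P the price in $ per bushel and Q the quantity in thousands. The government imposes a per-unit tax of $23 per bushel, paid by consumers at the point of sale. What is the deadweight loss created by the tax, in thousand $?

Before the tax: set 179 − 6P = 5.5P − 16.5 → P* = $17, Q* = 77.
With the tax collected from consumers, demand (in seller-price terms) shifts: Qd = 179 − 6(P + 23).
Solving gives Q = 11 with consumers paying $28 and sellers receiving $5 (the $23 wedge).
Quantity falls by |ΔQ| = |77 − 11| = 66.
DWL = ½ · t · |ΔQ| = ½ · 23 · 66 = $759.

Deadweight loss = $759 thousand.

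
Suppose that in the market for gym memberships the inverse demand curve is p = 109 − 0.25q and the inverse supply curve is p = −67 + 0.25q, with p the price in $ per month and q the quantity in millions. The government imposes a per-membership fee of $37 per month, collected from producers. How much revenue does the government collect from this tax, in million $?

Tax revenue = $10286 million.

Rewrite in direct form: qd = 436 − 4p and qs = 4p + 268.
Before the tax: set 436 − 4p = 4p + 268 → p* = $21, q* = 352.
With the tax collected from producers, supply shifts: qs = 4(p − 37) + 268.
Solving gives q = 278 with buyers paying $39.5 and producers receiving $2.5 (the $37 wedge).
Revenue = t · Q = 37 · 278 = $10286.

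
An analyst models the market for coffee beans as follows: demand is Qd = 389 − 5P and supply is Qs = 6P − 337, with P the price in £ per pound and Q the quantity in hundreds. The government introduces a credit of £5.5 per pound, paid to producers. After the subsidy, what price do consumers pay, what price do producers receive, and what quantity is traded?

Before the subsidy: set 389 − 5P = 6P − 337 → P* = £66, Q* = 59.
With a per-unit subsidy paid to producers, each receives P + 5.5 per unit sold, so supply becomes Qs = 6(P + 5.5) − 337.
Solving gives Q = 74 with consumers paying £63 and producers receiving £68.5 (the £5.5 wedge).

Consumers pay £63; producers receive £68.5; quantity = 74.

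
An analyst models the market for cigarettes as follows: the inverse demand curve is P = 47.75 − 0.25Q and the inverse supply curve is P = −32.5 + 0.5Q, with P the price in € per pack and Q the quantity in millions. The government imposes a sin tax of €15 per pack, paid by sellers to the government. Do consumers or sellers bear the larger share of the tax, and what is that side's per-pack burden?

Inverting to Q(P) form: Qd = 191 − 4P; Qs = 2P + 65.
Before the tax: set 191 − 4P = 2P + 65 → P* = €21, Q* = 107.
With the tax collected from sellers, supply shifts: Qs = 2(P − 15) + 65.
Solving gives Q = 87 with consumers paying €26 and sellers receiving €11 (the €15 wedge).
Per-pack burden: consumers €5, sellers €10.
Sellers take the larger share because supply is less price-elastic here (demand slope 4 vs supply slope 2).

Sellers bear the larger share: €10 per pack.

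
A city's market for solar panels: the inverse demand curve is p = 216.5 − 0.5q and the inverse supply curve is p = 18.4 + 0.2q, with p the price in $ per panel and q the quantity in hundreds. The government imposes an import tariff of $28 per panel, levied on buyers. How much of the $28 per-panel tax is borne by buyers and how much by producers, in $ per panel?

Inverting to q(p) form: qd = 433 − 2p; qs = 5p − 92.
Without the tax, 433 − 2p = 5p − 92 gives 7p = 525, so p* = $75 and q* = 283.
With the tax collected from buyers, demand (in seller-price terms) shifts: qd = 433 − 2(p + 28).
New equilibrium: buyers pay $95, producers receive $67, q = 243. (Wedge: pb − ps = 28.)
Burden on buyers: $20; on producers: $8. (They sum to $28.)
The less price-elastic side of the market bears the larger share of a per-unit tax.

Buyers bear $20 per panel; producers bear $8 per panel.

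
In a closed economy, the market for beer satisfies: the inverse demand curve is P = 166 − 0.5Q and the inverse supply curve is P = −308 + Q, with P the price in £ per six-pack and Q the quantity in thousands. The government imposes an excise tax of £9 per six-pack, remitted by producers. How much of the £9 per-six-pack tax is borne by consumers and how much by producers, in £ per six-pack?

Consumers bear £3 per six-pack; producers bear £6 per six-pack.

Rewrite in direct form: Qd = 332 − 2P and Qs = P + 308.
Before the tax: set 332 − 2P = P + 308 → P* = £8, Q* = 316.
With the tax collected from producers, supply shifts: Qs = (P − 9) + 308.
New equilibrium: consumers pay £11, producers receive £2, Q = 310. (Wedge: Pb − Ps = 9.)
Burden on consumers: £3; on producers: £6. (They sum to £9.)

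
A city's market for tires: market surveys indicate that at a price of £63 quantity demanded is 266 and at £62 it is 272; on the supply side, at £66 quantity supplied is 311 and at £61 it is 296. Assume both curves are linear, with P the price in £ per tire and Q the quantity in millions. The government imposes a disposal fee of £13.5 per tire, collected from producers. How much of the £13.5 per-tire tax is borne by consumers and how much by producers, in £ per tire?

Demand slope: (272 − 266)/(62 − 63) = -6, so Qd = 644 − 6P.
Supply slope: (296 − 311)/(61 − 66) = 3, so Qs = 3P + 113.
Without the tax, 644 − 6P = 3P + 113 gives 9P = 531, so P* = £59 and Q* = 290.
With the tax collected from producers, supply shifts: Qs = 3(P − 13.5) + 113.
New equilibrium: consumers pay £63.5, producers receive £50, Q = 263. (Wedge: Pb − Ps = 13.5.)
Burden on consumers: £4.5; on producers: £9. (They sum to £13.5.)

Consumers bear £4.5 per tire; producers bear £9 per tire.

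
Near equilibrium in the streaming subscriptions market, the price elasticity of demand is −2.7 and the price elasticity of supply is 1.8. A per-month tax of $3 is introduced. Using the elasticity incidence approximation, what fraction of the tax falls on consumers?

Consumers' share ≈ 0.4.

Incidence ratio: consumers' share ≈ εs / (εs + |εd|) = 1.8 / (1.8 + 2.7) = 0.4.
Supply is the less elastic side, so consumers bear the smaller share.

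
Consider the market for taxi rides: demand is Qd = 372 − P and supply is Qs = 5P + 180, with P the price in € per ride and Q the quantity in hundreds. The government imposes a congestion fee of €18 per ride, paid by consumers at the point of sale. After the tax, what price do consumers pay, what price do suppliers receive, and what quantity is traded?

Consumers pay €47; suppliers receive €29; quantity = 325.

Before the tax: set 372 − P = 5P + 180 → P* = €32, Q* = 340.
With the tax collected from consumers, demand (in seller-price terms) shifts: Qd = 372 − (P + 18).
New equilibrium: consumers pay €47, suppliers receive €29, Q = 325. (Wedge: Pb − Ps = 18.)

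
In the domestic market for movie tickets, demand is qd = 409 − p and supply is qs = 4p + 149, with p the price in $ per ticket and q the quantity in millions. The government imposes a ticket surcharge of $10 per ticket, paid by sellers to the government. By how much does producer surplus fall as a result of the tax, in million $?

Producer surplus falls by $706 million.

Before the tax: set 409 − p = 4p + 149 → p* = $52, q* = 357.
With the tax collected from sellers, supply shifts: qs = 4(p − 10) + 149.
New equilibrium: buyers pay $60, sellers receive $50, q = 349. (Wedge: pb − ps = 10.)
ΔPS is the trapezoid between Q = 349 and Q = 357 of height $2: ½ · (357 + 349) · 2 = $706.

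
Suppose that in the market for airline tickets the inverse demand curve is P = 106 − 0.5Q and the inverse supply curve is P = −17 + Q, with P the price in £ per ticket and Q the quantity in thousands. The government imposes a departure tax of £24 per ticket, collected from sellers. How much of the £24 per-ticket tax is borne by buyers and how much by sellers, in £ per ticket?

Buyers bear £8 per ticket; sellers bear £16 per ticket.

Inverting to Q(P) form: Qd = 212 − 2P; Qs = P + 17.
Before the tax: set 212 − 2P = P + 17 → P* = £65, Q* = 82.
With the tax collected from sellers, supply shifts: Qs = (P − 24) + 17.
New equilibrium: buyers pay £73, sellers receive £49, Q = 66. (Wedge: Pb − Ps = 24.)
Burden on buyers: £8; on sellers: £16. (They sum to £24.)
The less price-elastic side of the market bears the larger share of a per-unit tax.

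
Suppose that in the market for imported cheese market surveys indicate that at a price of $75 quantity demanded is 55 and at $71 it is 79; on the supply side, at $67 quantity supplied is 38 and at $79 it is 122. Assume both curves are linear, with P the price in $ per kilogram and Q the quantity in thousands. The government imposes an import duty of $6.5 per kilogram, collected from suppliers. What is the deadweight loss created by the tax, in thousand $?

Demand slope: (79 − 55)/(71 − 75) = -6, so Qd = 505 − 6P.
Supply slope: (122 − 38)/(79 − 67) = 7, so Qs = 7P − 431.
Without the tax, 505 − 6P = 7P − 431 gives 13P = 936, so P* = $72 and Q* = 73.
With the tax collected from suppliers, supply shifts: Qs = 7(P − 6.5) − 431.
New equilibrium: consumers pay $75.5, suppliers receive $69, Q = 52. (Wedge: Pb − Ps = 6.5.)
Quantity falls by |ΔQ| = |73 − 52| = 21.
DWL = ½ · t · |ΔQ| = ½ · 6.5 · 21 = $68.25.

Deadweight loss = $68.25 thousand.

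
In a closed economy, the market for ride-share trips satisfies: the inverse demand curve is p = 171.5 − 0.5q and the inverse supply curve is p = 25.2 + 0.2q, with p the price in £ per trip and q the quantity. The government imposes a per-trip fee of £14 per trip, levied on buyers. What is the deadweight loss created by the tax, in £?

Deadweight loss = £140.

Inverting to q(p) form: qd = 343 − 2p; qs = 5p − 126.
Without the tax, 343 − 2p = 5p − 126 gives 7p = 469, so p* = £67 and q* = 209.
With the tax collected from buyers, demand (in seller-price terms) shifts: qd = 343 − 2(p + 14).
New equilibrium: buyers pay £77, suppliers receive £63, q = 189. (Wedge: pb − ps = 14.)
Quantity falls by |ΔQ| = |209 − 189| = 20.
DWL = ½ · t · |ΔQ| = ½ · 14 · 20 = £140.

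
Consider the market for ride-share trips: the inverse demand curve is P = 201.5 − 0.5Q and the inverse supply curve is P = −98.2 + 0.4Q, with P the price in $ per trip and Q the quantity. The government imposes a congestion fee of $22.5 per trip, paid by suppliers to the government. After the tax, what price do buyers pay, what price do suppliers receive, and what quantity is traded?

Rewrite in direct form: Qd = 403 − 2P and Qs = 2.5P + 245.5.
Without the tax, 403 − 2P = 2.5P + 245.5 gives 4.5P = 157.5, so P* = $35 and Q* = 333.
With the tax collected from suppliers, supply shifts: Qs = 2.5(P − 22.5) + 245.5.
Solving gives Q = 308 with buyers paying $47.5 and suppliers receiving $25 (the $22.5 wedge).

Buyers pay $47.5; suppliers receive $25; quantity = 308.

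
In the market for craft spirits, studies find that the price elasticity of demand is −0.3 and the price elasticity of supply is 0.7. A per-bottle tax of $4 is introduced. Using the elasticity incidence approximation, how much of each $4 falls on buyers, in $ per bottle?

Buyers bear ≈ $2.8 per bottle.

Incidence ratio: buyers' share ≈ εs / (εs + |εd|) = 0.7 / (0.7 + 0.3) = 0.7.
So buyers bear ≈ 0.7 × $4 = $2.8; suppliers bear $1.2.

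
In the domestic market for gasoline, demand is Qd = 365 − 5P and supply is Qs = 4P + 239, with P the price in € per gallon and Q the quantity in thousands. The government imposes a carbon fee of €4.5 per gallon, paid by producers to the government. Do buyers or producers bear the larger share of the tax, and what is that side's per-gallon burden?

Without the tax, 365 − 5P = 4P + 239 gives 9P = 126, so P* = €14 and Q* = 295.
With the tax collected from producers, supply shifts: Qs = 4(P − 4.5) + 239.
New equilibrium: buyers pay €16, producers receive €11.5, Q = 285. (Wedge: Pb − Ps = 4.5.)
Per-gallon burden: buyers €2, producers €2.5.
Producers take the larger share because supply is less price-elastic here (demand slope 5 vs supply slope 4).

Producers bear the larger share: €2.5 per gallon.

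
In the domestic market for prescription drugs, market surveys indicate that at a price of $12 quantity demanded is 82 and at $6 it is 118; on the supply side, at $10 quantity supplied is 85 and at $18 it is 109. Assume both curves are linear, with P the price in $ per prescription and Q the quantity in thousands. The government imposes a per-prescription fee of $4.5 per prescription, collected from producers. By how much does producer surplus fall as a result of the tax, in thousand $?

Producer surplus falls by $250.5 thousand.

Demand slope: (118 − 82)/(6 − 12) = -6, so Qd = 154 − 6P.
Supply slope: (109 − 85)/(18 − 10) = 3, so Qs = 3P + 55.
Without the tax, 154 − 6P = 3P + 55 gives 9P = 99, so P* = $11 and Q* = 88.
With the tax collected from producers, supply shifts: Qs = 3(P − 4.5) + 55.
New equilibrium: buyers pay $12.5, producers receive $8, Q = 79. (Wedge: Pb − Ps = 4.5.)
ΔPS is the trapezoid between Q = 79 and Q = 88 of height $3: ½ · (88 + 79) · 3 = $250.5.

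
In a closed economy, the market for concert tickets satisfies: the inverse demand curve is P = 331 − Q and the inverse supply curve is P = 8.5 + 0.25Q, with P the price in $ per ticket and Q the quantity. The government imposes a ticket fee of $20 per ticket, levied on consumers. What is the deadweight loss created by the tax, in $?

Inverting to Q(P) form: Qd = 331 − P; Qs = 4P − 34.
Without the tax, 331 − P = 4P − 34 gives 5P = 365, so P* = $73 and Q* = 258.
With the tax collected from consumers, demand (in seller-price terms) shifts: Qd = 331 − (P + 20).
New equilibrium: consumers pay $89, producers receive $69, Q = 242. (Wedge: Pb − Ps = 20.)
Quantity falls by |ΔQ| = |258 − 242| = 16.
DWL = ½ · t · |ΔQ| = ½ · 20 · 16 = $160.

Deadweight loss = $160.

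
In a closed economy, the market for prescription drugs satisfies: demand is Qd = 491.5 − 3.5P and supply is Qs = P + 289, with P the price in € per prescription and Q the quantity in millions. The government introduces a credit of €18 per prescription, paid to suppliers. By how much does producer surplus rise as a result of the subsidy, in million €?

Without the subsidy, 491.5 − 3.5P = P + 289 gives 4.5P = 202.5, so P* = €45 and Q* = 334.
With a per-unit subsidy paid to suppliers, each receives P + 18 per unit sold, so supply becomes Qs = (P + 18) + 289.
Solving gives Q = 348 with buyers paying €41 and suppliers receiving €59 (the €18 wedge).
ΔPS is the trapezoid between Q = 348 and Q = 334 of height €14: ½ · (334 + 348) · 14 = €4774.

Producer surplus rises by €4774 million.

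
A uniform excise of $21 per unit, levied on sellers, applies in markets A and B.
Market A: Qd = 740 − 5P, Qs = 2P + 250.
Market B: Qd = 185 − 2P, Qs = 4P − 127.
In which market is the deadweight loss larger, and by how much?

Market A, by $21.

Market A: pre-tax P* = $70, Q* = 390; post-tax Q = 360; deadweight loss = $315.
Market B: pre-tax P* = $52, Q* = 81; post-tax Q = 53; deadweight loss = $294.
Difference: $315 vs $294 → market A is larger by $21.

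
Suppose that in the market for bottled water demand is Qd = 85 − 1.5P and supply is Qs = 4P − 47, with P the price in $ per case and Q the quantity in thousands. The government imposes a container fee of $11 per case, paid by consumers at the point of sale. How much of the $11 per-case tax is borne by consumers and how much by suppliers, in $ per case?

Consumers bear $8 per case; suppliers bear $3 per case.

Before the tax: set 85 − 1.5P = 4P − 47 → P* = $24, Q* = 49.
With the tax collected from consumers, demand (in seller-price terms) shifts: Qd = 85 − 1.5(P + 11).
New equilibrium: consumers pay $32, suppliers receive $21, Q = 37. (Wedge: Pb − Ps = 11.)
Burden on consumers: $8; on suppliers: $3. (They sum to $11.)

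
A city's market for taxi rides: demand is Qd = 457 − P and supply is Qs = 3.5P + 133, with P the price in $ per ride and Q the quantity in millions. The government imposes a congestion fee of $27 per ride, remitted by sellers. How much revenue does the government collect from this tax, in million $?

Tax revenue = $9828 million.

Without the tax, 457 − P = 3.5P + 133 gives 4.5P = 324, so P* = $72 and Q* = 385.
With the tax collected from sellers, supply shifts: Qs = 3.5(P − 27) + 133.
Solving gives Q = 364 with buyers paying $93 and sellers receiving $66 (the $27 wedge).
Revenue = t · Q = 27 · 364 = $9828.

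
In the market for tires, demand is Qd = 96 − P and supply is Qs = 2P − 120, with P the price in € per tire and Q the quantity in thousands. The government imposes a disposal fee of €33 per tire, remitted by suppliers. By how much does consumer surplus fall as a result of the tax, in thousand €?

Consumer surplus falls by €286 thousand.

Without the tax, 96 − P = 2P − 120 gives 3P = 216, so P* = €72 and Q* = 24.
With the tax collected from suppliers, supply shifts: Qs = 2(P − 33) − 120.
Solving gives Q = 2 with consumers paying €94 and suppliers receiving €61 (the €33 wedge).
ΔCS is the trapezoid between Q = 2 and Q = 24 of height €22: ½ · (24 + 2) · 22 = €286.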